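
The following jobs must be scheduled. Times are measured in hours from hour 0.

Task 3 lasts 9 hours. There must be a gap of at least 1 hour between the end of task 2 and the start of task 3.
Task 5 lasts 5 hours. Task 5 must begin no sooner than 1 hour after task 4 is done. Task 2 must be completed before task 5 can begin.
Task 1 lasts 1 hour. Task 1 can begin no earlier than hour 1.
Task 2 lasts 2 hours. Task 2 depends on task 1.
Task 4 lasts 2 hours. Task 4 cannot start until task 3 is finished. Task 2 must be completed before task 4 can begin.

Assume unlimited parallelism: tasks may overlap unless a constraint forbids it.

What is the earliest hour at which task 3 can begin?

5

Task 1 waits on its own release at hour 1, so it starts at hour 1 and finishes at 1 + 1 = hour 2.
Task 2 cannot begin until task 1 (finishes hour 2). It runs from hour 2 to 2 + 2 = hour 4.
Task 3 waits on task 2 (finishes hour 4, plus 1-hour gap → hour 5), so the earliest it can start is hour 5.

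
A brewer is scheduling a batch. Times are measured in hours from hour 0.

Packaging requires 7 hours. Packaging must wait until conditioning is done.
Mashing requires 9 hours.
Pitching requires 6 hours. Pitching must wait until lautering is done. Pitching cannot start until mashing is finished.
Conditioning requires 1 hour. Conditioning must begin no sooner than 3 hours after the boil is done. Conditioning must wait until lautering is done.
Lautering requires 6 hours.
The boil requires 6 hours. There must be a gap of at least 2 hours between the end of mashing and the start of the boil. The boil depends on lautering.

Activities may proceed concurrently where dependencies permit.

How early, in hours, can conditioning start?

20

Lautering can start immediately at hour 0; it finishes at hour 6.
Nothing blocks mashing, so it runs from hour 0 to hour 9.
The boil cannot start until mashing (finishes hour 9, plus 2-hour gap → hour 11); lautering (finishes hour 6). The controlling bound is hour 11, so the boil finishes at 11 + 6 = hour 17.
Conditioning waits on the boil (finishes hour 17, plus 3-hour gap → hour 20); lautering (finishes hour 6). The latest of these is hour 20, which is the earliest conditioning can start.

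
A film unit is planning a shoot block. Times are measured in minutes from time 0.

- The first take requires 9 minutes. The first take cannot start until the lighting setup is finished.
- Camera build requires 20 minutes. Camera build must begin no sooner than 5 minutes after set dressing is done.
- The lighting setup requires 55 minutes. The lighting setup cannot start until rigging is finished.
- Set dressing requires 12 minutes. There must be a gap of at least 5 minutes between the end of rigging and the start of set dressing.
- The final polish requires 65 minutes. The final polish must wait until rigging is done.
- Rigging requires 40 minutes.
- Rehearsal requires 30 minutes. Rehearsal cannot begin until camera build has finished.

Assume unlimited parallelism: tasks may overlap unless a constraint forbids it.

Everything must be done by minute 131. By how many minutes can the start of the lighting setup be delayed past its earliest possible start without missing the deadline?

Rigging can start immediately at minute 0; it finishes at minute 40.
After rigging (finishes minute 40), the lighting setup can start at minute 40 and finishes at minute 95.

Working backward from the deadline:
To finish by minute 131, the first take (duration 9) must start no later than minute 122.
The lighting setup feeds into the first take (must start by minute 122); so the lighting setup must finish by minute 122 and therefore start by minute 67.
So the lighting setup can start as early as minute 40 and as late as minute 67, giving 67 − 40 = 27 minutes of slack.

27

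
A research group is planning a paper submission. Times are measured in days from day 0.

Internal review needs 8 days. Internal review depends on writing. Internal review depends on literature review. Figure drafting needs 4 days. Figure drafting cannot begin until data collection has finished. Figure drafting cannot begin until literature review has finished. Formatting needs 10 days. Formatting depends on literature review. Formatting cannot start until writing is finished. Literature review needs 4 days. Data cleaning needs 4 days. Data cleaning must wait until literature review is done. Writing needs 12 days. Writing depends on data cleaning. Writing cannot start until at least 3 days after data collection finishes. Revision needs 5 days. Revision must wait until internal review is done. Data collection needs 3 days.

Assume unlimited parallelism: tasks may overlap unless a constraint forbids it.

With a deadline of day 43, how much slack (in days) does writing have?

Data collection has no prerequisites, so it starts at day 0 and finishes at day 3.
Nothing blocks literature review, so it runs from day 0 to day 4.
After literature review (finishes day 4), data cleaning can start at day 4 and finishes at day 8.
For writing: data cleaning (finishes day 8); data collection (finishes day 3, plus 3-day gap → day 6). Taking the maximum gives a start of day 8, and it finishes at 8 + 12 = day 20.

Working backward from the deadline:
To finish by day 43, revision (duration 5) must start no later than day 38.
Internal review must finish before revision (must start by day 38). With an 8-day duration, internal review must start by 38 − 8 = day 30.
Formatting has no dependents, so it just needs to finish by day 43. Starting by 43 − 10 = day 33 achieves that.
Writing feeds internal review (must start by day 30); formatting (must start by day 33). Taking the minimum, writing must finish by day 30 and start by 30 − 12 = day 18.
So writing can start as early as day 8 and as late as day 18, giving 18 − 8 = 10 days of slack.

10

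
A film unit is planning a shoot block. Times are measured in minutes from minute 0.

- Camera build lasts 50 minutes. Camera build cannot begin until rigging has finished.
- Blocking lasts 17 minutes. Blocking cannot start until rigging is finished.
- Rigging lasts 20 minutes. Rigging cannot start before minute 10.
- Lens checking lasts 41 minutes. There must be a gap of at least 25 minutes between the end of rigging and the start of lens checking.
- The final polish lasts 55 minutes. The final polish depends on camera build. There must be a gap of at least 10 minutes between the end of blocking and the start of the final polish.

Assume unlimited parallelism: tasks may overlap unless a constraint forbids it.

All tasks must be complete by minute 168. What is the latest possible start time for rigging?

43

The final polish has no dependents, so it just needs to finish by minute 168. Starting by 168 − 55 = minute 113 achieves that.
Camera build feeds into the final polish (must start by minute 113); so camera build must finish by minute 113 and therefore start by minute 63.
Lens checking must finish by minute 168; it takes 41 minutes, so it must start by 168 − 41 = minute 127.
Since the final polish (must start by minute 113, minus 10-minute gap → minute 103) depends on it, blocking must finish by minute 103. Backing off its 17-minute duration gives a latest start of minute 86.
Rigging has several dependents: camera build (must start by minute 63); lens checking (must start by minute 127, minus 25-minute gap → minute 102); blocking (must start by minute 86). The earliest of those limits is minute 63, so rigging must start by 63 − 20 = minute 43.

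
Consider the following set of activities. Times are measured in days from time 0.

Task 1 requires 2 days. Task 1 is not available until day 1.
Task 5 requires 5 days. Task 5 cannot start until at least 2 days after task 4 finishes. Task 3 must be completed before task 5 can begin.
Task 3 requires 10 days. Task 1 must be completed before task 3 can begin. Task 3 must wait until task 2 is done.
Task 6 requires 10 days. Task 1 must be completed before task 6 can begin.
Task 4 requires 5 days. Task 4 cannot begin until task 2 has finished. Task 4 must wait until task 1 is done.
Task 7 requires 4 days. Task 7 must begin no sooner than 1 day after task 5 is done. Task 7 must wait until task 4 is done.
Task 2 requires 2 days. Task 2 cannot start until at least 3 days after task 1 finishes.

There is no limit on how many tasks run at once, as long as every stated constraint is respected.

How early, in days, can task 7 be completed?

28

After its own release at day 1, task 1 can start at day 1 and finishes at day 3.
After task 1 (finishes day 3, plus 3-day gap → day 6), task 2 can start at day 6 and finishes at day 8.
Task 4 needs all of task 2 (finishes day 8); task 1 (finishes day 3). That puts its earliest start at day 8; it finishes at 8 + 5 = day 13.
For task 3: task 1 (finishes day 3); task 2 (finishes day 8). Taking the maximum gives a start of day 8, and it finishes at 8 + 10 = day 18.
For task 5: task 4 (finishes day 13, plus 2-day gap → day 15); task 3 (finishes day 18). Taking the maximum gives a start of day 18, and it finishes at 18 + 5 = day 23.
Task 7 cannot start until task 5 (finishes day 23, plus 1-day gap → day 24); task 4 (finishes day 13). The controlling bound is day 24, so task 7 finishes at 24 + 4 = day 28.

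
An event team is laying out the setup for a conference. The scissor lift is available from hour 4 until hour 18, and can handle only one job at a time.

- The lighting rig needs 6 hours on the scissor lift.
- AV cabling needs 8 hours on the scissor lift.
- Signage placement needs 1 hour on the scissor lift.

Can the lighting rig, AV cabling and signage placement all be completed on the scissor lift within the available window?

The scissor lift window is 18 − 4 = 14 hours.
Running back to back, the jobs need 6 + 8 + 1 = 15 hours on the scissor lift.
Since 15 > 14, they cannot all fit.

No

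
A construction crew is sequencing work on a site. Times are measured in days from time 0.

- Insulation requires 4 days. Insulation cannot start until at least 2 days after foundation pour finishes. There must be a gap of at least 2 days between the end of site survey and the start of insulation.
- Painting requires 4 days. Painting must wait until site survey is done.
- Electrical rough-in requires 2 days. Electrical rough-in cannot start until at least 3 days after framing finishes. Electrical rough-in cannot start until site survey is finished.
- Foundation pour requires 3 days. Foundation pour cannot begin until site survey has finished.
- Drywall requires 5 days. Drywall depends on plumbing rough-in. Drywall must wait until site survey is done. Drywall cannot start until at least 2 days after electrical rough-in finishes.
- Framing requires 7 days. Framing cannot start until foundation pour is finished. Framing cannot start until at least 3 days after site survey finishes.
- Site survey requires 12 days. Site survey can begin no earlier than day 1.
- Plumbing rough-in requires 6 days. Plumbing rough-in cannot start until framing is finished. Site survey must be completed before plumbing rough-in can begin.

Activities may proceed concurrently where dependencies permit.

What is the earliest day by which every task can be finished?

35

Site survey cannot begin until its own release at day 1. It runs from day 1 to 1 + 12 = day 13.
Painting waits on site survey (finishes day 13), so it starts at day 13 and finishes at 13 + 4 = day 17.
Foundation pour waits on site survey (finishes day 13), so it starts at day 13 and finishes at 13 + 3 = day 16.
Insulation cannot start until foundation pour (finishes day 16, plus 2-day gap → day 18); site survey (finishes day 13, plus 2-day gap → day 15). The controlling bound is day 18, so insulation finishes at 18 + 4 = day 22.
Framing cannot start until foundation pour (finishes day 16); site survey (finishes day 13, plus 3-day gap → day 16). The controlling bound is day 16, so framing finishes at 16 + 7 = day 23.
Electrical rough-in has to wait for framing (finishes day 23, plus 3-day gap → day 26); site survey (finishes day 13). The latest of these is day 26, so electrical rough-in runs day 26 to 26 + 2 = day 28.
Plumbing rough-in has to wait for framing (finishes day 23); site survey (finishes day 13). The latest of these is day 23, so plumbing rough-in runs day 23 to 23 + 6 = day 29.
Drywall needs all of plumbing rough-in (finishes day 29); site survey (finishes day 13); electrical rough-in (finishes day 28, plus 2-day gap → day 30). That puts its earliest start at day 30; it finishes at 30 + 5 = day 35.
All tasks are finished once the last one completes. Finish times: Site survey at 13, Foundation pour at 16, Framing at 23, Plumbing rough-in at 29, Electrical rough-in at 28, Insulation at 22, Drywall at 35, Painting at 17. The latest is day 35.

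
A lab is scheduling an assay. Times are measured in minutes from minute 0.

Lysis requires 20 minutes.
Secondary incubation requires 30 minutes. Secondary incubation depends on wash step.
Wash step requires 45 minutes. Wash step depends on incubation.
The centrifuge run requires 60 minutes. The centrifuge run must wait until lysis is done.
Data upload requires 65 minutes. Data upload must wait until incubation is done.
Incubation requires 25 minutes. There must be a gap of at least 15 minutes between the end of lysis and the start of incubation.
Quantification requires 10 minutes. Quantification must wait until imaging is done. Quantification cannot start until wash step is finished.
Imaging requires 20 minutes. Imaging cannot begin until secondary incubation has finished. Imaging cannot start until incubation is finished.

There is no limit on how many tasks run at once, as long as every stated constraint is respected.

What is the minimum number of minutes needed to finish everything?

165

Lysis can start immediately at minute 0; it finishes at minute 20.
The centrifuge run waits on lysis (finishes minute 20), so it starts at minute 20 and finishes at 20 + 60 = minute 80.
Incubation cannot begin until lysis (finishes minute 20, plus 15-minute gap → minute 35). It runs from minute 35 to 35 + 25 = minute 60.
Data upload cannot begin until incubation (finishes minute 60). It runs from minute 60 to 60 + 65 = minute 125.
After incubation (finishes minute 60), wash step can start at minute 60 and finishes at minute 105.
After wash step (finishes minute 105), secondary incubation can start at minute 105 and finishes at minute 135.
Imaging cannot start until secondary incubation (finishes minute 135); incubation (finishes minute 60). The controlling bound is minute 135, so imaging finishes at 135 + 20 = minute 155.
For quantification: imaging (finishes minute 155); wash step (finishes minute 105). Taking the maximum gives a start of minute 155, and it finishes at 155 + 10 = minute 165.
All tasks are finished once the last one completes. Finish times: Lysis at 20, Incubation at 60, The centrifuge run at 80, Wash step at 105, Secondary incubation at 135, Imaging at 155, Quantification at 165, Data upload at 125. The latest is minute 165.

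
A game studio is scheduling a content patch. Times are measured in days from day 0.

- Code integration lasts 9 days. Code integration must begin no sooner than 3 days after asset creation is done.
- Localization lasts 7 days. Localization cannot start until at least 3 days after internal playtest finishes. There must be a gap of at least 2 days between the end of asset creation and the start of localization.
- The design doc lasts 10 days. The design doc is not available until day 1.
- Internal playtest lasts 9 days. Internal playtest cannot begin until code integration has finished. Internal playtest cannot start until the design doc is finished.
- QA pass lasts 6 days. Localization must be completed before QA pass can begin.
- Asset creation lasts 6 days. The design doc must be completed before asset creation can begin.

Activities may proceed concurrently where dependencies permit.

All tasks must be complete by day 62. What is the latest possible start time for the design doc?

QA pass must finish by day 62; it takes 6 days, so it must start by 62 − 6 = day 56.
Localization must finish before QA pass (must start by day 56). With a 7-day duration, localization must start by 56 − 7 = day 49.
Internal playtest feeds into localization (must start by day 49, minus 3-day gap → day 46); so internal playtest must finish by day 46 and therefore start by day 37.
Since internal playtest (must start by day 37) depends on it, code integration must finish by day 37. Backing off its 9-day duration gives a latest start of day 28.
For asset creation: code integration (must start by day 28, minus 3-day gap → day 25); localization (must start by day 49, minus 2-day gap → day 47). The most restrictive is day 25; with a 6-day duration, asset creation must start by day 19.
The design doc must finish in time for asset creation (must start by day 19); internal playtest (must start by day 37). The tightest is day 19, so the design doc must start by 19 − 10 = day 9.

9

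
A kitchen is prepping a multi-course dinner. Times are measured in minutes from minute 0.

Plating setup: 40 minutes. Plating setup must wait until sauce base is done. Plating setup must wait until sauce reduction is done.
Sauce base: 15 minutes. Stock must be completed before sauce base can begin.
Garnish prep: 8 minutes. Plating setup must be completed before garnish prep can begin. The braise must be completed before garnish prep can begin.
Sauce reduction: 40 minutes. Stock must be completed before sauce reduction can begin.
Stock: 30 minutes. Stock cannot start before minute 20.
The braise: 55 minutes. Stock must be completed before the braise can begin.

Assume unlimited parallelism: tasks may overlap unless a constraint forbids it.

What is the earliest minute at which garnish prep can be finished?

138

After its own release at minute 20, stock can start at minute 20 and finishes at minute 50.
Sauce reduction cannot begin until stock (finishes minute 50). It runs from minute 50 to 50 + 40 = minute 90.
After stock (finishes minute 50), the braise can start at minute 50 and finishes at minute 105.
Sauce base cannot begin until stock (finishes minute 50). It runs from minute 50 to 50 + 15 = minute 65.
Plating setup has to wait for sauce base (finishes minute 65); sauce reduction (finishes minute 90). The latest of these is minute 90, so plating setup runs minute 90 to 90 + 40 = minute 130.
Garnish prep needs all of plating setup (finishes minute 130); the braise (finishes minute 105). That puts its earliest start at minute 130; it finishes at 130 + 8 = minute 138.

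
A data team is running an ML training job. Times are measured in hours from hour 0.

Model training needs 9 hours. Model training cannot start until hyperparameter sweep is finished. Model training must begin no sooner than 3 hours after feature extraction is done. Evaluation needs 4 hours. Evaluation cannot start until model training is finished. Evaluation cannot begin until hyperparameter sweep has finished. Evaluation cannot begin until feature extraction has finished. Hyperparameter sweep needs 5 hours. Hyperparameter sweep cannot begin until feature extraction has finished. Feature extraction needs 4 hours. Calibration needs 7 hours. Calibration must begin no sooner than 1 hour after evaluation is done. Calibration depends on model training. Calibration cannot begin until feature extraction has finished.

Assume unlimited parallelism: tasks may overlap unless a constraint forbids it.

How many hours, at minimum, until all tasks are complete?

30

Feature extraction has no prerequisites, so it starts at hour 0 and finishes at hour 4.
After feature extraction (finishes hour 4), hyperparameter sweep can start at hour 4 and finishes at hour 9.
Model training needs all of hyperparameter sweep (finishes hour 9); feature extraction (finishes hour 4, plus 3-hour gap → hour 7). That puts its earliest start at hour 9; it finishes at 9 + 9 = hour 18.
Evaluation has to wait for model training (finishes hour 18); hyperparameter sweep (finishes hour 9); feature extraction (finishes hour 4). The latest of these is hour 18, so evaluation runs hour 18 to 18 + 4 = hour 22.
Calibration needs all of evaluation (finishes hour 22, plus 1-hour gap → hour 23); model training (finishes hour 18); feature extraction (finishes hour 4). That puts its earliest start at hour 23; it finishes at 23 + 7 = hour 30.
All tasks are finished once the last one completes. Finish times: Feature extraction at 4, Hyperparameter sweep at 9, Model training at 18, Evaluation at 22, Calibration at 30. The latest is hour 30.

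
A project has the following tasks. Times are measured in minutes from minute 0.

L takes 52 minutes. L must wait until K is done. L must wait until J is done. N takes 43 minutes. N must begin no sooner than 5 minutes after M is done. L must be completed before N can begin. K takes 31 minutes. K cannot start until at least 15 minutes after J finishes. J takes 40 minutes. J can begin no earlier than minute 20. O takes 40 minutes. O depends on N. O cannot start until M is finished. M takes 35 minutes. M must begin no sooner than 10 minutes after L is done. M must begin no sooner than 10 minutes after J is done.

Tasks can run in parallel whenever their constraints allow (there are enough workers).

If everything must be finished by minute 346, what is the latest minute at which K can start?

130

O has no dependents, so it just needs to finish by minute 346. Starting by 346 − 40 = minute 306 achieves that.
N feeds into O (must start by minute 306); so N must finish by minute 306 and therefore start by minute 263.
M has several dependents: N (must start by minute 263, minus 5-minute gap → minute 258); O (must start by minute 306). The earliest of those limits is minute 258, so M must start by 258 − 35 = minute 223.
L has several dependents: M (must start by minute 223, minus 10-minute gap → minute 213); N (must start by minute 263). The earliest of those limits is minute 213, so L must start by 213 − 52 = minute 161.
K must finish before L (must start by minute 161). With a 31-minute duration, K must start by 161 − 31 = minute 130.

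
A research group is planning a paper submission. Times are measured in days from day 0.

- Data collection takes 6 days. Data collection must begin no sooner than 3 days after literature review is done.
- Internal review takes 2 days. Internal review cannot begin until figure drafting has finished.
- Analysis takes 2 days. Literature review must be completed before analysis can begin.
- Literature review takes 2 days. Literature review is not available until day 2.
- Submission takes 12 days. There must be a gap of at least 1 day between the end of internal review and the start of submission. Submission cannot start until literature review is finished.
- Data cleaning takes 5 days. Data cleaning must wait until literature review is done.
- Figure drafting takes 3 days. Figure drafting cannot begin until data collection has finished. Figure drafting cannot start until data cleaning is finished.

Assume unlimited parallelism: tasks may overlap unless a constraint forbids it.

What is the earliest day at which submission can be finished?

Literature review waits on its own release at day 2, so it starts at day 2 and finishes at 2 + 2 = day 4.
Data cleaning waits on literature review (finishes day 4), so it starts at day 4 and finishes at 4 + 5 = day 9.
Data collection waits on literature review (finishes day 4, plus 3-day gap → day 7), so it starts at day 7 and finishes at 7 + 6 = day 13.
Figure drafting needs all of data collection (finishes day 13); data cleaning (finishes day 9). That puts its earliest start at day 13; it finishes at 13 + 3 = day 16.
Internal review cannot begin until figure drafting (finishes day 16). It runs from day 16 to 16 + 2 = day 18.
Submission has to wait for internal review (finishes day 18, plus 1-day gap → day 19); literature review (finishes day 4). The latest of these is day 19, so submission runs day 19 to 19 + 12 = day 31.

31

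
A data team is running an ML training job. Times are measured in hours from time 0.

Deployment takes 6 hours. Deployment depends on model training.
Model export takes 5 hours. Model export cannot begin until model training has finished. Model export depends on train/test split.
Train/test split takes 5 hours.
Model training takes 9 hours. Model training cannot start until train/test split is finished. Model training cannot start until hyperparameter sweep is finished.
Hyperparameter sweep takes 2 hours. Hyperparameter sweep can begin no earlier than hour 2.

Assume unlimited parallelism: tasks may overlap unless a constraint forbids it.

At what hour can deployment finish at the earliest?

Hyperparameter sweep cannot begin until its own release at hour 2. It runs from hour 2 to 2 + 2 = hour 4.
Nothing blocks train/test split, so it runs from hour 0 to hour 5.
Model training needs all of train/test split (finishes hour 5); hyperparameter sweep (finishes hour 4). That puts its earliest start at hour 5; it finishes at 5 + 9 = hour 14.
After model training (finishes hour 14), deployment can start at hour 14 and finishes at hour 20.

20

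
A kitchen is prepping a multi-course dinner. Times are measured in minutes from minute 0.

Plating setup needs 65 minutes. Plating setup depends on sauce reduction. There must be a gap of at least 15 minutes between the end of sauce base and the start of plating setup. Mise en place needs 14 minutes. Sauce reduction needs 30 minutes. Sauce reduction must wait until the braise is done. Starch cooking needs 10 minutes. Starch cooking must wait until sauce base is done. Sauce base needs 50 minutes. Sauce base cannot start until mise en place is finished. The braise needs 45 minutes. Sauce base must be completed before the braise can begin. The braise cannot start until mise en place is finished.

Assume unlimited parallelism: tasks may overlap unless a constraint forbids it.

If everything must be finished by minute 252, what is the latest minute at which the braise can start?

112

Plating setup has no dependents, so it just needs to finish by minute 252. Starting by 252 − 65 = minute 187 achieves that.
Sauce reduction must finish before plating setup (must start by minute 187). With a 30-minute duration, sauce reduction must start by 187 − 30 = minute 157.
The braise must finish before sauce reduction (must start by minute 157). With a 45-minute duration, the braise must start by 157 − 45 = minute 112.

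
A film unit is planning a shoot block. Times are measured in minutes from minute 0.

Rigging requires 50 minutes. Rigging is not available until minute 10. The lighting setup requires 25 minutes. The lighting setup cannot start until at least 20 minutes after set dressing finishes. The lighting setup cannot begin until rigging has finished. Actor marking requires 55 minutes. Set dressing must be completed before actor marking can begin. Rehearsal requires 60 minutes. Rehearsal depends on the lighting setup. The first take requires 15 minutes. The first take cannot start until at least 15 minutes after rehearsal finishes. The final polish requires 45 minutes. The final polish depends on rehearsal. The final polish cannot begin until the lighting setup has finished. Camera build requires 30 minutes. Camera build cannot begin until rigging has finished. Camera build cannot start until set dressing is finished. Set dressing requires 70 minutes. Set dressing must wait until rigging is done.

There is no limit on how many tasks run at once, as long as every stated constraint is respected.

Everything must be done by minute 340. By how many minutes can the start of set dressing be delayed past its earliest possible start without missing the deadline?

60

Rigging cannot begin until its own release at minute 10. It runs from minute 10 to 10 + 50 = minute 60.
Set dressing waits on rigging (finishes minute 60), so it starts at minute 60 and finishes at 60 + 70 = minute 130.

Working backward from the deadline:
The final polish has no dependents, so it just needs to finish by minute 340. Starting by 340 − 45 = minute 295 achieves that.
To finish by minute 340, the first take (duration 15) must start no later than minute 325.
Rehearsal has several dependents: the final polish (must start by minute 295); the first take (must start by minute 325, minus 15-minute gap → minute 310). The earliest of those limits is minute 295, so rehearsal must start by 295 − 60 = minute 235.
The lighting setup has several dependents: rehearsal (must start by minute 235); the final polish (must start by minute 295). The earliest of those limits is minute 235, so the lighting setup must start by 235 − 25 = minute 210.
Camera build must finish by minute 340; it takes 30 minutes, so it must start by 340 − 30 = minute 310.
To finish by minute 340, actor marking (duration 55) must start no later than minute 285.
Set dressing has several dependents: the lighting setup (must start by minute 210, minus 20-minute gap → minute 190); camera build (must start by minute 310); actor marking (must start by minute 285). The earliest of those limits is minute 190, so set dressing must start by 190 − 70 = minute 120.
So set dressing can start as early as minute 60 and as late as minute 120, giving 120 − 60 = 60 minutes of slack.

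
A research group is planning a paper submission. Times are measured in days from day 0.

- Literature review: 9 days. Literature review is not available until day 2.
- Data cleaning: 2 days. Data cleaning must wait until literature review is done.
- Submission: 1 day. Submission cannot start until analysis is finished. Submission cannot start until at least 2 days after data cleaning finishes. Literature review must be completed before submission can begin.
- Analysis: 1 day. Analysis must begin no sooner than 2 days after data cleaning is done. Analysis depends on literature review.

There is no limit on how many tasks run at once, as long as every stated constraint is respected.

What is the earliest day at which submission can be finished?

After its own release at day 2, literature review can start at day 2 and finishes at day 11.
After literature review (finishes day 11), data cleaning can start at day 11 and finishes at day 13.
Analysis cannot start until data cleaning (finishes day 13, plus 2-day gap → day 15); literature review (finishes day 11). The controlling bound is day 15, so analysis finishes at 15 + 1 = day 16.
For submission: analysis (finishes day 16); data cleaning (finishes day 13, plus 2-day gap → day 15); literature review (finishes day 11). Taking the maximum gives a start of day 16, and it finishes at 16 + 1 = day 17.

17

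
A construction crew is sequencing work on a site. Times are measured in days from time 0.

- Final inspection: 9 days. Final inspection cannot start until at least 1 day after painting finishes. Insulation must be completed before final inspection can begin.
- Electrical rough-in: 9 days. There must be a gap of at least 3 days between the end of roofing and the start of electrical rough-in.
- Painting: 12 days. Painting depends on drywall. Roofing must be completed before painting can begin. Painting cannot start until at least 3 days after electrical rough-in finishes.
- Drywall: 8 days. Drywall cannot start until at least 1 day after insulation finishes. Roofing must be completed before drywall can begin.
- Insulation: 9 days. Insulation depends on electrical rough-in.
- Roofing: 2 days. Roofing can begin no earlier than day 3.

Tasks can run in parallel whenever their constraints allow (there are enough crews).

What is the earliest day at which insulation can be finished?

After its own release at day 3, roofing can start at day 3 and finishes at day 5.
After roofing (finishes day 5, plus 3-day gap → day 8), electrical rough-in can start at day 8 and finishes at day 17.
After electrical rough-in (finishes day 17), insulation can start at day 17 and finishes at day 26.

26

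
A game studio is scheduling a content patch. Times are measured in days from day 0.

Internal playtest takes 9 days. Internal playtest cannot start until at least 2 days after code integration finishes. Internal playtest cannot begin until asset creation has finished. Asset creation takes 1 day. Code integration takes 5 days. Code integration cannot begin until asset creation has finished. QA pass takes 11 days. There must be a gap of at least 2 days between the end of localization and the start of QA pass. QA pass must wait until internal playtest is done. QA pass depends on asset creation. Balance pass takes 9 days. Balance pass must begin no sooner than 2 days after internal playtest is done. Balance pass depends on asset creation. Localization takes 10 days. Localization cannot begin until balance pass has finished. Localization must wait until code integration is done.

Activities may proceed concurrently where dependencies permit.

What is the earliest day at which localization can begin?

Nothing blocks asset creation, so it runs from day 0 to day 1.
After asset creation (finishes day 1), code integration can start at day 1 and finishes at day 6.
Internal playtest has to wait for code integration (finishes day 6, plus 2-day gap → day 8); asset creation (finishes day 1). The latest of these is day 8, so internal playtest runs day 8 to 8 + 9 = day 17.
Balance pass has to wait for internal playtest (finishes day 17, plus 2-day gap → day 19); asset creation (finishes day 1). The latest of these is day 19, so balance pass runs day 19 to 19 + 9 = day 28.
Localization waits on balance pass (finishes day 28); code integration (finishes day 6). The latest of these is day 28, which is the earliest localization can start.

28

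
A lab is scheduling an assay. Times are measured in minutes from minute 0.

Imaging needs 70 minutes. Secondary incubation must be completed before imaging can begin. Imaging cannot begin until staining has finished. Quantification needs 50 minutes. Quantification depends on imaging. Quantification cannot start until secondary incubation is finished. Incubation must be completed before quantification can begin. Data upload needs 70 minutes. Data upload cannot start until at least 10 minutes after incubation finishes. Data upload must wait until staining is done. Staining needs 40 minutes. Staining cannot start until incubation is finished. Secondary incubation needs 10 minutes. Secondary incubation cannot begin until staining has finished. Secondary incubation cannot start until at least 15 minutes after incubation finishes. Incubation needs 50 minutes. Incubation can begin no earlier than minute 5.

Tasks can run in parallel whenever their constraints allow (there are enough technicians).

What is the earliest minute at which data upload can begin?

95

After its own release at minute 5, incubation can start at minute 5 and finishes at minute 55.
Staining cannot begin until incubation (finishes minute 55). It runs from minute 55 to 55 + 40 = minute 95.
Data upload waits on incubation (finishes minute 55, plus 10-minute gap → minute 65); staining (finishes minute 95). The latest of these is minute 95, which is the earliest data upload can start.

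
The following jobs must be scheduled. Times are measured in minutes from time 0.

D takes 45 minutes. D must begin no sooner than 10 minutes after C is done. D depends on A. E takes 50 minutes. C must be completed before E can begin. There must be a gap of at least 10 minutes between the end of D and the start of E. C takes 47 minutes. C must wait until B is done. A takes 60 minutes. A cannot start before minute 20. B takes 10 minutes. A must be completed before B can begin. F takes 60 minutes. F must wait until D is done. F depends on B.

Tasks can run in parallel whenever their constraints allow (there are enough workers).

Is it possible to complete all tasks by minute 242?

No

A waits on its own release at minute 20, so it starts at minute 20 and finishes at 20 + 60 = minute 80.
B cannot begin until A (finishes minute 80). It runs from minute 80 to 80 + 10 = minute 90.
C cannot begin until B (finishes minute 90). It runs from minute 90 to 90 + 47 = minute 137.
For D: C (finishes minute 137, plus 10-minute gap → minute 147); A (finishes minute 80). Taking the maximum gives a start of minute 147, and it finishes at 147 + 45 = minute 192.
F cannot start until D (finishes minute 192); B (finishes minute 90). The controlling bound is minute 192, so F finishes at 192 + 60 = minute 252.
E has to wait for C (finishes minute 137); D (finishes minute 192, plus 10-minute gap → minute 202). The latest of these is minute 202, so E runs minute 202 to 202 + 50 = minute 252.
The earliest everything can be done is minute 252, which is after the deadline of 242, so it is not possible.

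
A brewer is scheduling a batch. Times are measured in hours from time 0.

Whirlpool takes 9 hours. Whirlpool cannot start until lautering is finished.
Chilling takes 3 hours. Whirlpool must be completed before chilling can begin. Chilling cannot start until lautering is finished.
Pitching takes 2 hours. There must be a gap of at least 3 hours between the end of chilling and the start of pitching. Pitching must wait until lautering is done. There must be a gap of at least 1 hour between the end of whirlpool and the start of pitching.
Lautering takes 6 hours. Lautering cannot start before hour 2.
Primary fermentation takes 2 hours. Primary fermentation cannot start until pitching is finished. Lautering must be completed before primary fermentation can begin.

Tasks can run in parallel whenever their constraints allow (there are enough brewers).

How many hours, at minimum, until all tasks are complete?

27

Lautering waits on its own release at hour 2, so it starts at hour 2 and finishes at 2 + 6 = hour 8.
Whirlpool waits on lautering (finishes hour 8), so it starts at hour 8 and finishes at 8 + 9 = hour 17.
For chilling: whirlpool (finishes hour 17); lautering (finishes hour 8). Taking the maximum gives a start of hour 17, and it finishes at 17 + 3 = hour 20.
Pitching has to wait for chilling (finishes hour 20, plus 3-hour gap → hour 23); lautering (finishes hour 8); whirlpool (finishes hour 17, plus 1-hour gap → hour 18). The latest of these is hour 23, so pitching runs hour 23 to 23 + 2 = hour 25.
Primary fermentation cannot start until pitching (finishes hour 25); lautering (finishes hour 8). The controlling bound is hour 25, so primary fermentation finishes at 25 + 2 = hour 27.
All tasks are finished once the last one completes. Finish times: Lautering at 8, Whirlpool at 17, Chilling at 20, Pitching at 25, Primary fermentation at 27. The latest is hour 27.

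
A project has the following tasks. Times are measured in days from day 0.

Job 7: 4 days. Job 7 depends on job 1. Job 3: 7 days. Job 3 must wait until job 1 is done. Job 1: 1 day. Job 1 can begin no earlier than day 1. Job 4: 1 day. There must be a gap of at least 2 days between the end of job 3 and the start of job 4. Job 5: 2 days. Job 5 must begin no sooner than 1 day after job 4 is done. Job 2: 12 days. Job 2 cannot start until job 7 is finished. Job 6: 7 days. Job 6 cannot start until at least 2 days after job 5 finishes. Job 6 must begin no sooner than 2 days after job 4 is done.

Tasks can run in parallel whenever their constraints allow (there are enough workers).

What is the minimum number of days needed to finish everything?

After its own release at day 1, job 1 can start at day 1 and finishes at day 2.
Job 7 cannot begin until job 1 (finishes day 2). It runs from day 2 to 2 + 4 = day 6.
Job 2 waits on job 7 (finishes day 6), so it starts at day 6 and finishes at 6 + 12 = day 18.
Job 3 waits on job 1 (finishes day 2), so it starts at day 2 and finishes at 2 + 7 = day 9.
Job 4 cannot begin until job 3 (finishes day 9, plus 2-day gap → day 11). It runs from day 11 to 11 + 1 = day 12.
Job 5 waits on job 4 (finishes day 12, plus 1-day gap → day 13), so it starts at day 13 and finishes at 13 + 2 = day 15.
Job 6 cannot start until job 5 (finishes day 15, plus 2-day gap → day 17); job 4 (finishes day 12, plus 2-day gap → day 14). The controlling bound is day 17, so job 6 finishes at 17 + 7 = day 24.
All tasks are finished once the last one completes. Finish times: Job 1 at 2, Job 2 at 18, Job 3 at 9, Job 4 at 12, Job 5 at 15, Job 6 at 24, Job 7 at 6. The latest is day 24.

24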